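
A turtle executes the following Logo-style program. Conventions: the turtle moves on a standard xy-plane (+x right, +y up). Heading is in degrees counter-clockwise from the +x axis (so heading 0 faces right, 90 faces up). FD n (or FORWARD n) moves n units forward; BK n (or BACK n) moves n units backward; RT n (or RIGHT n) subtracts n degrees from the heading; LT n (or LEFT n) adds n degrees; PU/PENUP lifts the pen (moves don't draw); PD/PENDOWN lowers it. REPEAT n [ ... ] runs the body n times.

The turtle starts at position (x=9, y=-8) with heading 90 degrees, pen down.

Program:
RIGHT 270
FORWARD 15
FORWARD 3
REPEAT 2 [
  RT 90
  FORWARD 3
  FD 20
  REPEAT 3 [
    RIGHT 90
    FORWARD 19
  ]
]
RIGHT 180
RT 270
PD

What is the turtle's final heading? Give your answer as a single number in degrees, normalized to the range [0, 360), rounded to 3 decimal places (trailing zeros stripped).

Executing turtle program step by step:
Start: pos=(9,-8), heading=90, pen down
RT 270: heading 90 -> 180
FD 15: (9,-8) -> (-6,-8) [heading=180, draw]
FD 3: (-6,-8) -> (-9,-8) [heading=180, draw]
REPEAT 2 [
  -- iteration 1/2 --
  RT 90: heading 180 -> 90
  FD 3: (-9,-8) -> (-9,-5) [heading=90, draw]
  FD 20: (-9,-5) -> (-9,15) [heading=90, draw]
  REPEAT 3 [
    -- iteration 1/3 --
    RT 90: heading 90 -> 0
    FD 19: (-9,15) -> (10,15) [heading=0, draw]
    -- iteration 2/3 --
    RT 90: heading 0 -> 270
    FD 19: (10,15) -> (10,-4) [heading=270, draw]
    -- iteration 3/3 --
    RT 90: heading 270 -> 180
    FD 19: (10,-4) -> (-9,-4) [heading=180, draw]
  ]
  -- iteration 2/2 --
  RT 90: heading 180 -> 90
  FD 3: (-9,-4) -> (-9,-1) [heading=90, draw]
  FD 20: (-9,-1) -> (-9,19) [heading=90, draw]
  REPEAT 3 [
    -- iteration 1/3 --
    RT 90: heading 90 -> 0
    FD 19: (-9,19) -> (10,19) [heading=0, draw]
    -- iteration 2/3 --
    RT 90: heading 0 -> 270
    FD 19: (10,19) -> (10,0) [heading=270, draw]
    -- iteration 3/3 --
    RT 90: heading 270 -> 180
    FD 19: (10,0) -> (-9,0) [heading=180, draw]
  ]
]
RT 180: heading 180 -> 0
RT 270: heading 0 -> 90
PD: pen down
Final: pos=(-9,0), heading=90, 12 segment(s) drawn

Answer: 90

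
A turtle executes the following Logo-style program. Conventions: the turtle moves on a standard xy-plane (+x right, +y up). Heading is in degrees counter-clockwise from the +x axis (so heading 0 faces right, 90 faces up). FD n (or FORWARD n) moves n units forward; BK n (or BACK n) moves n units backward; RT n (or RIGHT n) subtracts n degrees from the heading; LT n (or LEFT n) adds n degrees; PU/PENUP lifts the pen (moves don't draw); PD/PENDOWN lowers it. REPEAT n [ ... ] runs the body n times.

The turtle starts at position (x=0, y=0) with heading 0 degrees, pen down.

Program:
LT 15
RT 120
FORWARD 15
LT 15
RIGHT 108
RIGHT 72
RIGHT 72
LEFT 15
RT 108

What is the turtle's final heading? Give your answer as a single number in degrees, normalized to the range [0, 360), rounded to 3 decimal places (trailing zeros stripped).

Answer: 285

Derivation:
Executing turtle program step by step:
Start: pos=(0,0), heading=0, pen down
LT 15: heading 0 -> 15
RT 120: heading 15 -> 255
FD 15: (0,0) -> (-3.882,-14.489) [heading=255, draw]
LT 15: heading 255 -> 270
RT 108: heading 270 -> 162
RT 72: heading 162 -> 90
RT 72: heading 90 -> 18
LT 15: heading 18 -> 33
RT 108: heading 33 -> 285
Final: pos=(-3.882,-14.489), heading=285, 1 segment(s) drawn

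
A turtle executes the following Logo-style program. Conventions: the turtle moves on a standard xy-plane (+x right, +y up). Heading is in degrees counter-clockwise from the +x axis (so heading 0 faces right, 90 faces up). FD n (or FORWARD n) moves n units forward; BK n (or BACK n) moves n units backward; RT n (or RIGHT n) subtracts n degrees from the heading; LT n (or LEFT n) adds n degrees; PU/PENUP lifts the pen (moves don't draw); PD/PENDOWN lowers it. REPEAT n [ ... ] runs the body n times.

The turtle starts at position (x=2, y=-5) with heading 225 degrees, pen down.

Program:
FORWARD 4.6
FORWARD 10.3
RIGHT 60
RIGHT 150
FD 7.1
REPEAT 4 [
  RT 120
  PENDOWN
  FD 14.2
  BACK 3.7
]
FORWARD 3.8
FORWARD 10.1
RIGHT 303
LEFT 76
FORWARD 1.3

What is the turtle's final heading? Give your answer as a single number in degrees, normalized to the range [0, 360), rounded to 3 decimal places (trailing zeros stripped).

Executing turtle program step by step:
Start: pos=(2,-5), heading=225, pen down
FD 4.6: (2,-5) -> (-1.253,-8.253) [heading=225, draw]
FD 10.3: (-1.253,-8.253) -> (-8.536,-15.536) [heading=225, draw]
RT 60: heading 225 -> 165
RT 150: heading 165 -> 15
FD 7.1: (-8.536,-15.536) -> (-1.678,-13.698) [heading=15, draw]
REPEAT 4 [
  -- iteration 1/4 --
  RT 120: heading 15 -> 255
  PD: pen down
  FD 14.2: (-1.678,-13.698) -> (-5.353,-27.414) [heading=255, draw]
  BK 3.7: (-5.353,-27.414) -> (-4.395,-23.84) [heading=255, draw]
  -- iteration 2/4 --
  RT 120: heading 255 -> 135
  PD: pen down
  FD 14.2: (-4.395,-23.84) -> (-14.436,-13.8) [heading=135, draw]
  BK 3.7: (-14.436,-13.8) -> (-11.82,-16.416) [heading=135, draw]
  -- iteration 3/4 --
  RT 120: heading 135 -> 15
  PD: pen down
  FD 14.2: (-11.82,-16.416) -> (1.896,-12.741) [heading=15, draw]
  BK 3.7: (1.896,-12.741) -> (-1.678,-13.698) [heading=15, draw]
  -- iteration 4/4 --
  RT 120: heading 15 -> 255
  PD: pen down
  FD 14.2: (-1.678,-13.698) -> (-5.353,-27.414) [heading=255, draw]
  BK 3.7: (-5.353,-27.414) -> (-4.395,-23.84) [heading=255, draw]
]
FD 3.8: (-4.395,-23.84) -> (-5.379,-27.511) [heading=255, draw]
FD 10.1: (-5.379,-27.511) -> (-7.993,-37.267) [heading=255, draw]
RT 303: heading 255 -> 312
LT 76: heading 312 -> 28
FD 1.3: (-7.993,-37.267) -> (-6.845,-36.657) [heading=28, draw]
Final: pos=(-6.845,-36.657), heading=28, 14 segment(s) drawn

Answer: 28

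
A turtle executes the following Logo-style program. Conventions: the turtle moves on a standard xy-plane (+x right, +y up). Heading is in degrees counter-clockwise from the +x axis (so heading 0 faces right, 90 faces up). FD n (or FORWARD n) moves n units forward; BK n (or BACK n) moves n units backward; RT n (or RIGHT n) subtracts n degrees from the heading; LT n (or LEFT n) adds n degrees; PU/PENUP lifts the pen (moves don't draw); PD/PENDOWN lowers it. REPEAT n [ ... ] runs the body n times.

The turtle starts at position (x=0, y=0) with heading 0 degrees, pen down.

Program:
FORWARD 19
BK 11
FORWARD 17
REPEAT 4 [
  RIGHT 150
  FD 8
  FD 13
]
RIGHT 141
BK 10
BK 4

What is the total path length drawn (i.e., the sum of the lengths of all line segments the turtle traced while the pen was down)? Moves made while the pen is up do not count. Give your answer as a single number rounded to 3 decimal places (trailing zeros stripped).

Executing turtle program step by step:
Start: pos=(0,0), heading=0, pen down
FD 19: (0,0) -> (19,0) [heading=0, draw]
BK 11: (19,0) -> (8,0) [heading=0, draw]
FD 17: (8,0) -> (25,0) [heading=0, draw]
REPEAT 4 [
  -- iteration 1/4 --
  RT 150: heading 0 -> 210
  FD 8: (25,0) -> (18.072,-4) [heading=210, draw]
  FD 13: (18.072,-4) -> (6.813,-10.5) [heading=210, draw]
  -- iteration 2/4 --
  RT 150: heading 210 -> 60
  FD 8: (6.813,-10.5) -> (10.813,-3.572) [heading=60, draw]
  FD 13: (10.813,-3.572) -> (17.313,7.687) [heading=60, draw]
  -- iteration 3/4 --
  RT 150: heading 60 -> 270
  FD 8: (17.313,7.687) -> (17.313,-0.313) [heading=270, draw]
  FD 13: (17.313,-0.313) -> (17.313,-13.313) [heading=270, draw]
  -- iteration 4/4 --
  RT 150: heading 270 -> 120
  FD 8: (17.313,-13.313) -> (13.313,-6.385) [heading=120, draw]
  FD 13: (13.313,-6.385) -> (6.813,4.873) [heading=120, draw]
]
RT 141: heading 120 -> 339
BK 10: (6.813,4.873) -> (-2.522,8.457) [heading=339, draw]
BK 4: (-2.522,8.457) -> (-6.257,9.89) [heading=339, draw]
Final: pos=(-6.257,9.89), heading=339, 13 segment(s) drawn

Segment lengths:
  seg 1: (0,0) -> (19,0), length = 19
  seg 2: (19,0) -> (8,0), length = 11
  seg 3: (8,0) -> (25,0), length = 17
  seg 4: (25,0) -> (18.072,-4), length = 8
  seg 5: (18.072,-4) -> (6.813,-10.5), length = 13
  seg 6: (6.813,-10.5) -> (10.813,-3.572), length = 8
  seg 7: (10.813,-3.572) -> (17.313,7.687), length = 13
  seg 8: (17.313,7.687) -> (17.313,-0.313), length = 8
  seg 9: (17.313,-0.313) -> (17.313,-13.313), length = 13
  seg 10: (17.313,-13.313) -> (13.313,-6.385), length = 8
  seg 11: (13.313,-6.385) -> (6.813,4.873), length = 13
  seg 12: (6.813,4.873) -> (-2.522,8.457), length = 10
  seg 13: (-2.522,8.457) -> (-6.257,9.89), length = 4
Total = 145

Answer: 145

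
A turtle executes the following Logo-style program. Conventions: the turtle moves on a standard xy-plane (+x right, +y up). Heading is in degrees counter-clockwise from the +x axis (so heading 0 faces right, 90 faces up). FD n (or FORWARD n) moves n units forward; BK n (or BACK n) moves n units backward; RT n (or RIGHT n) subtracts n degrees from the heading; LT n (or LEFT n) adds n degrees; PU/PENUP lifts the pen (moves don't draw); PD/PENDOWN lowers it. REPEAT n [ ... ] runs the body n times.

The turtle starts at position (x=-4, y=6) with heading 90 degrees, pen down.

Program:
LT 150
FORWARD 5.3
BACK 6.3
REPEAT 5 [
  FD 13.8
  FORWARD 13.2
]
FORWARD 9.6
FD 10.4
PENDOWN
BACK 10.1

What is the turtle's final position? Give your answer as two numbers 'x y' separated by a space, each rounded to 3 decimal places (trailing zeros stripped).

Answer: -75.95 -118.621

Derivation:
Executing turtle program step by step:
Start: pos=(-4,6), heading=90, pen down
LT 150: heading 90 -> 240
FD 5.3: (-4,6) -> (-6.65,1.41) [heading=240, draw]
BK 6.3: (-6.65,1.41) -> (-3.5,6.866) [heading=240, draw]
REPEAT 5 [
  -- iteration 1/5 --
  FD 13.8: (-3.5,6.866) -> (-10.4,-5.085) [heading=240, draw]
  FD 13.2: (-10.4,-5.085) -> (-17,-16.517) [heading=240, draw]
  -- iteration 2/5 --
  FD 13.8: (-17,-16.517) -> (-23.9,-28.468) [heading=240, draw]
  FD 13.2: (-23.9,-28.468) -> (-30.5,-39.899) [heading=240, draw]
  -- iteration 3/5 --
  FD 13.8: (-30.5,-39.899) -> (-37.4,-51.85) [heading=240, draw]
  FD 13.2: (-37.4,-51.85) -> (-44,-63.282) [heading=240, draw]
  -- iteration 4/5 --
  FD 13.8: (-44,-63.282) -> (-50.9,-75.233) [heading=240, draw]
  FD 13.2: (-50.9,-75.233) -> (-57.5,-86.665) [heading=240, draw]
  -- iteration 5/5 --
  FD 13.8: (-57.5,-86.665) -> (-64.4,-98.616) [heading=240, draw]
  FD 13.2: (-64.4,-98.616) -> (-71,-110.047) [heading=240, draw]
]
FD 9.6: (-71,-110.047) -> (-75.8,-118.361) [heading=240, draw]
FD 10.4: (-75.8,-118.361) -> (-81,-127.368) [heading=240, draw]
PD: pen down
BK 10.1: (-81,-127.368) -> (-75.95,-118.621) [heading=240, draw]
Final: pos=(-75.95,-118.621), heading=240, 15 segment(s) drawn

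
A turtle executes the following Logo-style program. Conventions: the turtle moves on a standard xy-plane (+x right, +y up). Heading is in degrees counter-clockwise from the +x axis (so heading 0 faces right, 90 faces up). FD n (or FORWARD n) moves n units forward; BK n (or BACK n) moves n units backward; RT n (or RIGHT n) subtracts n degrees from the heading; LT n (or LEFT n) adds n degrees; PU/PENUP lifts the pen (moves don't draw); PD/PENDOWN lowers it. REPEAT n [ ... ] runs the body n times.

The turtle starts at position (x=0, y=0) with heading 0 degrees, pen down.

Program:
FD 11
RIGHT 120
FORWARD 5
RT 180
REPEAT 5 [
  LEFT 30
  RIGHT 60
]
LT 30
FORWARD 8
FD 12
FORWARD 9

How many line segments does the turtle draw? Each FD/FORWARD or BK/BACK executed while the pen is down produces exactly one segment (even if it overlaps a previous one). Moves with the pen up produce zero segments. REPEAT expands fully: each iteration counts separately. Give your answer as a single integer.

Answer: 5

Derivation:
Executing turtle program step by step:
Start: pos=(0,0), heading=0, pen down
FD 11: (0,0) -> (11,0) [heading=0, draw]
RT 120: heading 0 -> 240
FD 5: (11,0) -> (8.5,-4.33) [heading=240, draw]
RT 180: heading 240 -> 60
REPEAT 5 [
  -- iteration 1/5 --
  LT 30: heading 60 -> 90
  RT 60: heading 90 -> 30
  -- iteration 2/5 --
  LT 30: heading 30 -> 60
  RT 60: heading 60 -> 0
  -- iteration 3/5 --
  LT 30: heading 0 -> 30
  RT 60: heading 30 -> 330
  -- iteration 4/5 --
  LT 30: heading 330 -> 0
  RT 60: heading 0 -> 300
  -- iteration 5/5 --
  LT 30: heading 300 -> 330
  RT 60: heading 330 -> 270
]
LT 30: heading 270 -> 300
FD 8: (8.5,-4.33) -> (12.5,-11.258) [heading=300, draw]
FD 12: (12.5,-11.258) -> (18.5,-21.651) [heading=300, draw]
FD 9: (18.5,-21.651) -> (23,-29.445) [heading=300, draw]
Final: pos=(23,-29.445), heading=300, 5 segment(s) drawn
Segments drawn: 5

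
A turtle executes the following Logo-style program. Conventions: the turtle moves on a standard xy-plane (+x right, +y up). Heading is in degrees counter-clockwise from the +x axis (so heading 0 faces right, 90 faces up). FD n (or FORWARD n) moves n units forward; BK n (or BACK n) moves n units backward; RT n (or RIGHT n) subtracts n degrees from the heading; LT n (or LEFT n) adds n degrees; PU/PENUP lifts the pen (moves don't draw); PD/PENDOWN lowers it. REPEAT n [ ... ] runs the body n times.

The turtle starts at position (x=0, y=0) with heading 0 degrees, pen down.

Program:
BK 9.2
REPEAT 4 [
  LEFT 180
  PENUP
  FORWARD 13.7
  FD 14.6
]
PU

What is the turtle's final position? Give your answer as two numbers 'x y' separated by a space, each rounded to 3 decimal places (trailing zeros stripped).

Answer: -9.2 0

Derivation:
Executing turtle program step by step:
Start: pos=(0,0), heading=0, pen down
BK 9.2: (0,0) -> (-9.2,0) [heading=0, draw]
REPEAT 4 [
  -- iteration 1/4 --
  LT 180: heading 0 -> 180
  PU: pen up
  FD 13.7: (-9.2,0) -> (-22.9,0) [heading=180, move]
  FD 14.6: (-22.9,0) -> (-37.5,0) [heading=180, move]
  -- iteration 2/4 --
  LT 180: heading 180 -> 0
  PU: pen up
  FD 13.7: (-37.5,0) -> (-23.8,0) [heading=0, move]
  FD 14.6: (-23.8,0) -> (-9.2,0) [heading=0, move]
  -- iteration 3/4 --
  LT 180: heading 0 -> 180
  PU: pen up
  FD 13.7: (-9.2,0) -> (-22.9,0) [heading=180, move]
  FD 14.6: (-22.9,0) -> (-37.5,0) [heading=180, move]
  -- iteration 4/4 --
  LT 180: heading 180 -> 0
  PU: pen up
  FD 13.7: (-37.5,0) -> (-23.8,0) [heading=0, move]
  FD 14.6: (-23.8,0) -> (-9.2,0) [heading=0, move]
]
PU: pen up
Final: pos=(-9.2,0), heading=0, 1 segment(s) drawn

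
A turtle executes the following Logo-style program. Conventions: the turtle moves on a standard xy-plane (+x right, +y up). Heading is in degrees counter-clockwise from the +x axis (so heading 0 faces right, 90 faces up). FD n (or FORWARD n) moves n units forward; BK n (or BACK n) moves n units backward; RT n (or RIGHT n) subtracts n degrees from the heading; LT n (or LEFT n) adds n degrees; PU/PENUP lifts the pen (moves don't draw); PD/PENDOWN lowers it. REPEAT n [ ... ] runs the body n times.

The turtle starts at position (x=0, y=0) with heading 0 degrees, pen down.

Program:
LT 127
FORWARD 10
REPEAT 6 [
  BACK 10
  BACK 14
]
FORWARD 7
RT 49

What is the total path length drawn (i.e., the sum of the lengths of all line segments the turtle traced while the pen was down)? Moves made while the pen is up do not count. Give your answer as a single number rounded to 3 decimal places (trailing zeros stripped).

Executing turtle program step by step:
Start: pos=(0,0), heading=0, pen down
LT 127: heading 0 -> 127
FD 10: (0,0) -> (-6.018,7.986) [heading=127, draw]
REPEAT 6 [
  -- iteration 1/6 --
  BK 10: (-6.018,7.986) -> (0,0) [heading=127, draw]
  BK 14: (0,0) -> (8.425,-11.181) [heading=127, draw]
  -- iteration 2/6 --
  BK 10: (8.425,-11.181) -> (14.444,-19.167) [heading=127, draw]
  BK 14: (14.444,-19.167) -> (22.869,-30.348) [heading=127, draw]
  -- iteration 3/6 --
  BK 10: (22.869,-30.348) -> (28.887,-38.335) [heading=127, draw]
  BK 14: (28.887,-38.335) -> (37.313,-49.515) [heading=127, draw]
  -- iteration 4/6 --
  BK 10: (37.313,-49.515) -> (43.331,-57.502) [heading=127, draw]
  BK 14: (43.331,-57.502) -> (51.756,-68.683) [heading=127, draw]
  -- iteration 5/6 --
  BK 10: (51.756,-68.683) -> (57.774,-76.669) [heading=127, draw]
  BK 14: (57.774,-76.669) -> (66.2,-87.85) [heading=127, draw]
  -- iteration 6/6 --
  BK 10: (66.2,-87.85) -> (72.218,-95.836) [heading=127, draw]
  BK 14: (72.218,-95.836) -> (80.643,-107.017) [heading=127, draw]
]
FD 7: (80.643,-107.017) -> (76.431,-101.427) [heading=127, draw]
RT 49: heading 127 -> 78
Final: pos=(76.431,-101.427), heading=78, 14 segment(s) drawn

Segment lengths:
  seg 1: (0,0) -> (-6.018,7.986), length = 10
  seg 2: (-6.018,7.986) -> (0,0), length = 10
  seg 3: (0,0) -> (8.425,-11.181), length = 14
  seg 4: (8.425,-11.181) -> (14.444,-19.167), length = 10
  seg 5: (14.444,-19.167) -> (22.869,-30.348), length = 14
  seg 6: (22.869,-30.348) -> (28.887,-38.335), length = 10
  seg 7: (28.887,-38.335) -> (37.313,-49.515), length = 14
  seg 8: (37.313,-49.515) -> (43.331,-57.502), length = 10
  seg 9: (43.331,-57.502) -> (51.756,-68.683), length = 14
  seg 10: (51.756,-68.683) -> (57.774,-76.669), length = 10
  seg 11: (57.774,-76.669) -> (66.2,-87.85), length = 14
  seg 12: (66.2,-87.85) -> (72.218,-95.836), length = 10
  seg 13: (72.218,-95.836) -> (80.643,-107.017), length = 14
  seg 14: (80.643,-107.017) -> (76.431,-101.427), length = 7
Total = 161

Answer: 161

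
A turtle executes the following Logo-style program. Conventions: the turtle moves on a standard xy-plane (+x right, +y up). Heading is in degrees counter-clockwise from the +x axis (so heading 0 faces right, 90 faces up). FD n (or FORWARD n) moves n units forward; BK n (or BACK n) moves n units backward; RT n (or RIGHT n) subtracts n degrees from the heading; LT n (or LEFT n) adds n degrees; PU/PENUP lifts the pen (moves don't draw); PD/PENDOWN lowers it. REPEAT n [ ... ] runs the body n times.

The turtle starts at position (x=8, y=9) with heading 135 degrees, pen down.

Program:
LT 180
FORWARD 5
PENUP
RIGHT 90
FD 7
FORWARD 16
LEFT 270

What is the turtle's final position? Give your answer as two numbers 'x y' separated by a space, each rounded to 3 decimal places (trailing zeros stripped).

Executing turtle program step by step:
Start: pos=(8,9), heading=135, pen down
LT 180: heading 135 -> 315
FD 5: (8,9) -> (11.536,5.464) [heading=315, draw]
PU: pen up
RT 90: heading 315 -> 225
FD 7: (11.536,5.464) -> (6.586,0.515) [heading=225, move]
FD 16: (6.586,0.515) -> (-4.728,-10.799) [heading=225, move]
LT 270: heading 225 -> 135
Final: pos=(-4.728,-10.799), heading=135, 1 segment(s) drawn

Answer: -4.728 -10.799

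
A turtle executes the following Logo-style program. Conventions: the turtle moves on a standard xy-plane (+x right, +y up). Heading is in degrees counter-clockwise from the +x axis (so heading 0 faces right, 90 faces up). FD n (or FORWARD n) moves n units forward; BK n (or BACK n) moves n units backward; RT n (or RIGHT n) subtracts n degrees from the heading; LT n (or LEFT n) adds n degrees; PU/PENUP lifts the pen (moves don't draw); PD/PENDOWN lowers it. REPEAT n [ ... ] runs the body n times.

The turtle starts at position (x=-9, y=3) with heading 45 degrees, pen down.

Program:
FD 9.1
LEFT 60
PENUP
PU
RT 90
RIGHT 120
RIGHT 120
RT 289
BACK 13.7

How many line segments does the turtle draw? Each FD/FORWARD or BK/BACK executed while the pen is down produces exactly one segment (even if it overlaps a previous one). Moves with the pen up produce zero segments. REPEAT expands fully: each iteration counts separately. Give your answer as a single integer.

Answer: 1

Derivation:
Executing turtle program step by step:
Start: pos=(-9,3), heading=45, pen down
FD 9.1: (-9,3) -> (-2.565,9.435) [heading=45, draw]
LT 60: heading 45 -> 105
PU: pen up
PU: pen up
RT 90: heading 105 -> 15
RT 120: heading 15 -> 255
RT 120: heading 255 -> 135
RT 289: heading 135 -> 206
BK 13.7: (-2.565,9.435) -> (9.748,15.44) [heading=206, move]
Final: pos=(9.748,15.44), heading=206, 1 segment(s) drawn
Segments drawn: 1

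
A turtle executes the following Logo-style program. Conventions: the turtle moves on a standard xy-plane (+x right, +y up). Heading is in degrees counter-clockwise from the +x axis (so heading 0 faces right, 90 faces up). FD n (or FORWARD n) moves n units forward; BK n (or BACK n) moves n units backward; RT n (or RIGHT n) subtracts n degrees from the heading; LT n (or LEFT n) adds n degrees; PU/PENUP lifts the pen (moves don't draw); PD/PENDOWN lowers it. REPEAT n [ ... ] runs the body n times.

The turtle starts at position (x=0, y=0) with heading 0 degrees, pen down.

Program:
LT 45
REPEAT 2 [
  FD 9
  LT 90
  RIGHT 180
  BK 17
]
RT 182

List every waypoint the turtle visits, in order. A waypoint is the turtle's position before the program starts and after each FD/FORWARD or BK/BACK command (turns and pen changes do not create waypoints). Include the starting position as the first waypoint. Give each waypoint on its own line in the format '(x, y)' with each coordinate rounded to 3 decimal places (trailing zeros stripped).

Executing turtle program step by step:
Start: pos=(0,0), heading=0, pen down
LT 45: heading 0 -> 45
REPEAT 2 [
  -- iteration 1/2 --
  FD 9: (0,0) -> (6.364,6.364) [heading=45, draw]
  LT 90: heading 45 -> 135
  RT 180: heading 135 -> 315
  BK 17: (6.364,6.364) -> (-5.657,18.385) [heading=315, draw]
  -- iteration 2/2 --
  FD 9: (-5.657,18.385) -> (0.707,12.021) [heading=315, draw]
  LT 90: heading 315 -> 45
  RT 180: heading 45 -> 225
  BK 17: (0.707,12.021) -> (12.728,24.042) [heading=225, draw]
]
RT 182: heading 225 -> 43
Final: pos=(12.728,24.042), heading=43, 4 segment(s) drawn
Waypoints (5 total):
(0, 0)
(6.364, 6.364)
(-5.657, 18.385)
(0.707, 12.021)
(12.728, 24.042)

Answer: (0, 0)
(6.364, 6.364)
(-5.657, 18.385)
(0.707, 12.021)
(12.728, 24.042)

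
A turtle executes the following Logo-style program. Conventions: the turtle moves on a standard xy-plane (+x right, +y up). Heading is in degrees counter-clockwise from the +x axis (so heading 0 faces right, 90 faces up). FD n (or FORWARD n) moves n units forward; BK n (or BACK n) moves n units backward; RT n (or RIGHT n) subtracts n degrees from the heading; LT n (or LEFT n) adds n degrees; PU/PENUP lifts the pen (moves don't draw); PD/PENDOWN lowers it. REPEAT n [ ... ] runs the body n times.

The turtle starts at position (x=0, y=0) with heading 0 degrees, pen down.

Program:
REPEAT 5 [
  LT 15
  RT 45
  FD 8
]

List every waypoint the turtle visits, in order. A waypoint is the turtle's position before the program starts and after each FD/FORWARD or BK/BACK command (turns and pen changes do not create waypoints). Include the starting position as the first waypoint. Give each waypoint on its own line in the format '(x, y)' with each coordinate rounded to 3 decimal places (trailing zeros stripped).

Executing turtle program step by step:
Start: pos=(0,0), heading=0, pen down
REPEAT 5 [
  -- iteration 1/5 --
  LT 15: heading 0 -> 15
  RT 45: heading 15 -> 330
  FD 8: (0,0) -> (6.928,-4) [heading=330, draw]
  -- iteration 2/5 --
  LT 15: heading 330 -> 345
  RT 45: heading 345 -> 300
  FD 8: (6.928,-4) -> (10.928,-10.928) [heading=300, draw]
  -- iteration 3/5 --
  LT 15: heading 300 -> 315
  RT 45: heading 315 -> 270
  FD 8: (10.928,-10.928) -> (10.928,-18.928) [heading=270, draw]
  -- iteration 4/5 --
  LT 15: heading 270 -> 285
  RT 45: heading 285 -> 240
  FD 8: (10.928,-18.928) -> (6.928,-25.856) [heading=240, draw]
  -- iteration 5/5 --
  LT 15: heading 240 -> 255
  RT 45: heading 255 -> 210
  FD 8: (6.928,-25.856) -> (0,-29.856) [heading=210, draw]
]
Final: pos=(0,-29.856), heading=210, 5 segment(s) drawn
Waypoints (6 total):
(0, 0)
(6.928, -4)
(10.928, -10.928)
(10.928, -18.928)
(6.928, -25.856)
(0, -29.856)

Answer: (0, 0)
(6.928, -4)
(10.928, -10.928)
(10.928, -18.928)
(6.928, -25.856)
(0, -29.856)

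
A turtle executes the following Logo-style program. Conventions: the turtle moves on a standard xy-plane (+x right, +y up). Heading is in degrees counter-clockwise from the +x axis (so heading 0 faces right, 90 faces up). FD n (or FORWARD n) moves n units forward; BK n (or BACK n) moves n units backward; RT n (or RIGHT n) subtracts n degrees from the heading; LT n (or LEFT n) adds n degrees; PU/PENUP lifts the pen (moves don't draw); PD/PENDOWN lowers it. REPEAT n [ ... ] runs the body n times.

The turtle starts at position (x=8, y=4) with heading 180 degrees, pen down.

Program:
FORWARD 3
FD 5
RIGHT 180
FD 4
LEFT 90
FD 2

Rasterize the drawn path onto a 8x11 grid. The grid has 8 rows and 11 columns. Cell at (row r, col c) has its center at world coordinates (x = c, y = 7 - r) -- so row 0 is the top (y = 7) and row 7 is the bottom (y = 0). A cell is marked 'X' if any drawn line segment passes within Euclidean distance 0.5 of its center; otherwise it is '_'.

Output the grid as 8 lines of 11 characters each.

Segment 0: (8,4) -> (5,4)
Segment 1: (5,4) -> (0,4)
Segment 2: (0,4) -> (4,4)
Segment 3: (4,4) -> (4,6)

Answer: ___________
____X______
____X______
XXXXXXXXX__
___________
___________
___________
___________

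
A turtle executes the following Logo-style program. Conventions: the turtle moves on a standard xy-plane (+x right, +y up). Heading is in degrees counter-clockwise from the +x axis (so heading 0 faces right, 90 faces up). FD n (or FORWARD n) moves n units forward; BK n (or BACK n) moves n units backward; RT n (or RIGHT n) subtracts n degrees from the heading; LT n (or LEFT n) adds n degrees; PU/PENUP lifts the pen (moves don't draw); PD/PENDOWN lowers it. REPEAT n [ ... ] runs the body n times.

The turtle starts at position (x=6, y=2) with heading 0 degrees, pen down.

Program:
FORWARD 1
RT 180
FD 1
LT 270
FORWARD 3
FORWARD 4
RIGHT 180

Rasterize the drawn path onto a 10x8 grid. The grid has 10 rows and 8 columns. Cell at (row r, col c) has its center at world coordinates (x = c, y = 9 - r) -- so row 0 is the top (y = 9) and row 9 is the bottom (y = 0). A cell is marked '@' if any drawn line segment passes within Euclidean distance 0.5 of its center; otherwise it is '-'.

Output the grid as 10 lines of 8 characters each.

Segment 0: (6,2) -> (7,2)
Segment 1: (7,2) -> (6,2)
Segment 2: (6,2) -> (6,5)
Segment 3: (6,5) -> (6,9)

Answer: ------@-
------@-
------@-
------@-
------@-
------@-
------@-
------@@
--------
--------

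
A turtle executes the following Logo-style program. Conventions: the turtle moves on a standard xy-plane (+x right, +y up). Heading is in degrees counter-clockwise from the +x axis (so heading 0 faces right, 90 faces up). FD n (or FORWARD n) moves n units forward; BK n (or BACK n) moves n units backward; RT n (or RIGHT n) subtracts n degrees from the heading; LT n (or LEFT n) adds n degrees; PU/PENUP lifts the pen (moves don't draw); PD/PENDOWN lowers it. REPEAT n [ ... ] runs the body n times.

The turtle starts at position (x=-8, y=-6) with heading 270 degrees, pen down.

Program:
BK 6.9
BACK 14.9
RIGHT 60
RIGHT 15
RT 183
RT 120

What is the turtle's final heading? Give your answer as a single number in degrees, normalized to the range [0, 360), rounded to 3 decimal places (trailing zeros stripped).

Executing turtle program step by step:
Start: pos=(-8,-6), heading=270, pen down
BK 6.9: (-8,-6) -> (-8,0.9) [heading=270, draw]
BK 14.9: (-8,0.9) -> (-8,15.8) [heading=270, draw]
RT 60: heading 270 -> 210
RT 15: heading 210 -> 195
RT 183: heading 195 -> 12
RT 120: heading 12 -> 252
Final: pos=(-8,15.8), heading=252, 2 segment(s) drawn

Answer: 252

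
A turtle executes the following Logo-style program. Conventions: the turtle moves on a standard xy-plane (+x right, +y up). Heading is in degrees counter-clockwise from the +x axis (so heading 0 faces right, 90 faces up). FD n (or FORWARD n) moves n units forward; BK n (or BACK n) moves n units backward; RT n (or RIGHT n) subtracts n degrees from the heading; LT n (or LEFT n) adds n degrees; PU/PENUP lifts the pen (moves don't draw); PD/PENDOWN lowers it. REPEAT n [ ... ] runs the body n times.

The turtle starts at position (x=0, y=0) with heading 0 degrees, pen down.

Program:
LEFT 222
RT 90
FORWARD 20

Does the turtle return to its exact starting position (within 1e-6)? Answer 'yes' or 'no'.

Answer: no

Derivation:
Executing turtle program step by step:
Start: pos=(0,0), heading=0, pen down
LT 222: heading 0 -> 222
RT 90: heading 222 -> 132
FD 20: (0,0) -> (-13.383,14.863) [heading=132, draw]
Final: pos=(-13.383,14.863), heading=132, 1 segment(s) drawn

Start position: (0, 0)
Final position: (-13.383, 14.863)
Distance = 20; >= 1e-6 -> NOT closed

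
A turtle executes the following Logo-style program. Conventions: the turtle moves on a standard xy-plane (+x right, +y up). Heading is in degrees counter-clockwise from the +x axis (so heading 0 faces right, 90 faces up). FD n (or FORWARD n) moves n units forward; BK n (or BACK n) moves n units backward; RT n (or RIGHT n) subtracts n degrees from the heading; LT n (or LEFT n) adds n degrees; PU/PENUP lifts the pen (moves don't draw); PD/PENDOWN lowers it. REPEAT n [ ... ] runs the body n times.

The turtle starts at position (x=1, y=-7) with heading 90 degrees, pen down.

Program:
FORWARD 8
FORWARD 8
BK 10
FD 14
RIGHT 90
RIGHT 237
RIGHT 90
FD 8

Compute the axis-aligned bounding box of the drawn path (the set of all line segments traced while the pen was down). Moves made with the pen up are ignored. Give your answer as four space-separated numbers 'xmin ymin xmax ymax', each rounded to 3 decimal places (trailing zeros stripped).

Executing turtle program step by step:
Start: pos=(1,-7), heading=90, pen down
FD 8: (1,-7) -> (1,1) [heading=90, draw]
FD 8: (1,1) -> (1,9) [heading=90, draw]
BK 10: (1,9) -> (1,-1) [heading=90, draw]
FD 14: (1,-1) -> (1,13) [heading=90, draw]
RT 90: heading 90 -> 0
RT 237: heading 0 -> 123
RT 90: heading 123 -> 33
FD 8: (1,13) -> (7.709,17.357) [heading=33, draw]
Final: pos=(7.709,17.357), heading=33, 5 segment(s) drawn

Segment endpoints: x in {1, 1, 1, 1, 1, 7.709}, y in {-7, -1, 1, 9, 13, 17.357}
xmin=1, ymin=-7, xmax=7.709, ymax=17.357

Answer: 1 -7 7.709 17.357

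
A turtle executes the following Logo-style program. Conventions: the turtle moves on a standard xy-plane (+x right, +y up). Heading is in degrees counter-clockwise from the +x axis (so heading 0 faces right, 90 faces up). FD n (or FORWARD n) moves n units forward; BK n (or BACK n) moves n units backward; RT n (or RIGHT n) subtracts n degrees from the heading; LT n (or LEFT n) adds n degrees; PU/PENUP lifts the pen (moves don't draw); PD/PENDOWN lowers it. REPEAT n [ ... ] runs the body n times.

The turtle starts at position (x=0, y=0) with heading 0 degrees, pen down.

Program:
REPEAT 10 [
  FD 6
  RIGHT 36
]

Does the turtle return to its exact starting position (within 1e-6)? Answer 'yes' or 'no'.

Answer: yes

Derivation:
Executing turtle program step by step:
Start: pos=(0,0), heading=0, pen down
REPEAT 10 [
  -- iteration 1/10 --
  FD 6: (0,0) -> (6,0) [heading=0, draw]
  RT 36: heading 0 -> 324
  -- iteration 2/10 --
  FD 6: (6,0) -> (10.854,-3.527) [heading=324, draw]
  RT 36: heading 324 -> 288
  -- iteration 3/10 --
  FD 6: (10.854,-3.527) -> (12.708,-9.233) [heading=288, draw]
  RT 36: heading 288 -> 252
  -- iteration 4/10 --
  FD 6: (12.708,-9.233) -> (10.854,-14.939) [heading=252, draw]
  RT 36: heading 252 -> 216
  -- iteration 5/10 --
  FD 6: (10.854,-14.939) -> (6,-18.466) [heading=216, draw]
  RT 36: heading 216 -> 180
  -- iteration 6/10 --
  FD 6: (6,-18.466) -> (0,-18.466) [heading=180, draw]
  RT 36: heading 180 -> 144
  -- iteration 7/10 --
  FD 6: (0,-18.466) -> (-4.854,-14.939) [heading=144, draw]
  RT 36: heading 144 -> 108
  -- iteration 8/10 --
  FD 6: (-4.854,-14.939) -> (-6.708,-9.233) [heading=108, draw]
  RT 36: heading 108 -> 72
  -- iteration 9/10 --
  FD 6: (-6.708,-9.233) -> (-4.854,-3.527) [heading=72, draw]
  RT 36: heading 72 -> 36
  -- iteration 10/10 --
  FD 6: (-4.854,-3.527) -> (0,0) [heading=36, draw]
  RT 36: heading 36 -> 0
]
Final: pos=(0,0), heading=0, 10 segment(s) drawn

Start position: (0, 0)
Final position: (0, 0)
Distance = 0; < 1e-6 -> CLOSED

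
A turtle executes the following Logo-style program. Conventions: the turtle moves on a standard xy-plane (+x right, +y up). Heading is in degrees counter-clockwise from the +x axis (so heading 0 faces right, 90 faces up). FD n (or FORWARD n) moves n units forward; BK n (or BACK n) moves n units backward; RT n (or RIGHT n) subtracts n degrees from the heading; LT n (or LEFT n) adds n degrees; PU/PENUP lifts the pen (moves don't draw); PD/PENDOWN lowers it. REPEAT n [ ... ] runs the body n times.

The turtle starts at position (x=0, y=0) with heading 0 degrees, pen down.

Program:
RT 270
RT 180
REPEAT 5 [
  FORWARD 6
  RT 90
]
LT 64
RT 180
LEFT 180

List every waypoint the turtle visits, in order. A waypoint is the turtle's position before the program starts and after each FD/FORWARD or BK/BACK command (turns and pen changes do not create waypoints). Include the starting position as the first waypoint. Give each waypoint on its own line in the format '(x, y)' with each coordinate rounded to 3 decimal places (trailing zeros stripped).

Answer: (0, 0)
(0, -6)
(-6, -6)
(-6, 0)
(0, 0)
(0, -6)

Derivation:
Executing turtle program step by step:
Start: pos=(0,0), heading=0, pen down
RT 270: heading 0 -> 90
RT 180: heading 90 -> 270
REPEAT 5 [
  -- iteration 1/5 --
  FD 6: (0,0) -> (0,-6) [heading=270, draw]
  RT 90: heading 270 -> 180
  -- iteration 2/5 --
  FD 6: (0,-6) -> (-6,-6) [heading=180, draw]
  RT 90: heading 180 -> 90
  -- iteration 3/5 --
  FD 6: (-6,-6) -> (-6,0) [heading=90, draw]
  RT 90: heading 90 -> 0
  -- iteration 4/5 --
  FD 6: (-6,0) -> (0,0) [heading=0, draw]
  RT 90: heading 0 -> 270
  -- iteration 5/5 --
  FD 6: (0,0) -> (0,-6) [heading=270, draw]
  RT 90: heading 270 -> 180
]
LT 64: heading 180 -> 244
RT 180: heading 244 -> 64
LT 180: heading 64 -> 244
Final: pos=(0,-6), heading=244, 5 segment(s) drawn
Waypoints (6 total):
(0, 0)
(0, -6)
(-6, -6)
(-6, 0)
(0, 0)
(0, -6)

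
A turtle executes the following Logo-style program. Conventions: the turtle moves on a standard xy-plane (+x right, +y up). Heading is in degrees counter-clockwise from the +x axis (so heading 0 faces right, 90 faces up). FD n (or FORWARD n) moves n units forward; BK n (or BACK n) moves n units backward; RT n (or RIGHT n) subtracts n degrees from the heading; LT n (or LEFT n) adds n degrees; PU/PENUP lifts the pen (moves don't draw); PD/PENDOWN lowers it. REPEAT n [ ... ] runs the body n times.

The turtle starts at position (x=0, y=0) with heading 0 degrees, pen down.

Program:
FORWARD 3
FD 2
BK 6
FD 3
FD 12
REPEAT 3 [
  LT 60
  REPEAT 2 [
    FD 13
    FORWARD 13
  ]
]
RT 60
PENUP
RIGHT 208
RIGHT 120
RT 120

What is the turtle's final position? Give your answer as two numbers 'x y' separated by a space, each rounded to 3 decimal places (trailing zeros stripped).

Answer: -38 90.067

Derivation:
Executing turtle program step by step:
Start: pos=(0,0), heading=0, pen down
FD 3: (0,0) -> (3,0) [heading=0, draw]
FD 2: (3,0) -> (5,0) [heading=0, draw]
BK 6: (5,0) -> (-1,0) [heading=0, draw]
FD 3: (-1,0) -> (2,0) [heading=0, draw]
FD 12: (2,0) -> (14,0) [heading=0, draw]
REPEAT 3 [
  -- iteration 1/3 --
  LT 60: heading 0 -> 60
  REPEAT 2 [
    -- iteration 1/2 --
    FD 13: (14,0) -> (20.5,11.258) [heading=60, draw]
    FD 13: (20.5,11.258) -> (27,22.517) [heading=60, draw]
    -- iteration 2/2 --
    FD 13: (27,22.517) -> (33.5,33.775) [heading=60, draw]
    FD 13: (33.5,33.775) -> (40,45.033) [heading=60, draw]
  ]
  -- iteration 2/3 --
  LT 60: heading 60 -> 120
  REPEAT 2 [
    -- iteration 1/2 --
    FD 13: (40,45.033) -> (33.5,56.292) [heading=120, draw]
    FD 13: (33.5,56.292) -> (27,67.55) [heading=120, draw]
    -- iteration 2/2 --
    FD 13: (27,67.55) -> (20.5,78.808) [heading=120, draw]
    FD 13: (20.5,78.808) -> (14,90.067) [heading=120, draw]
  ]
  -- iteration 3/3 --
  LT 60: heading 120 -> 180
  REPEAT 2 [
    -- iteration 1/2 --
    FD 13: (14,90.067) -> (1,90.067) [heading=180, draw]
    FD 13: (1,90.067) -> (-12,90.067) [heading=180, draw]
    -- iteration 2/2 --
    FD 13: (-12,90.067) -> (-25,90.067) [heading=180, draw]
    FD 13: (-25,90.067) -> (-38,90.067) [heading=180, draw]
  ]
]
RT 60: heading 180 -> 120
PU: pen up
RT 208: heading 120 -> 272
RT 120: heading 272 -> 152
RT 120: heading 152 -> 32
Final: pos=(-38,90.067), heading=32, 17 segment(s) drawn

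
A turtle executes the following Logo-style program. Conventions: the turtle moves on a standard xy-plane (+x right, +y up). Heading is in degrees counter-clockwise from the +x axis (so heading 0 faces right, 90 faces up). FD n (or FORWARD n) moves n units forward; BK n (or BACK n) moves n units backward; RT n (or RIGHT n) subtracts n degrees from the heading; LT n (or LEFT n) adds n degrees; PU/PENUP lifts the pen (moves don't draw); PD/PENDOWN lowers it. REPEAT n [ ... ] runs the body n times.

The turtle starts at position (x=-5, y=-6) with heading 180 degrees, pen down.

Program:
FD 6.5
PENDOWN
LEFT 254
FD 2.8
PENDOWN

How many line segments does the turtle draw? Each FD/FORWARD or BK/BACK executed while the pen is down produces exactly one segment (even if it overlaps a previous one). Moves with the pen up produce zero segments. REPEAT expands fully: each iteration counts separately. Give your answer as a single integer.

Answer: 2

Derivation:
Executing turtle program step by step:
Start: pos=(-5,-6), heading=180, pen down
FD 6.5: (-5,-6) -> (-11.5,-6) [heading=180, draw]
PD: pen down
LT 254: heading 180 -> 74
FD 2.8: (-11.5,-6) -> (-10.728,-3.308) [heading=74, draw]
PD: pen down
Final: pos=(-10.728,-3.308), heading=74, 2 segment(s) drawn
Segments drawn: 2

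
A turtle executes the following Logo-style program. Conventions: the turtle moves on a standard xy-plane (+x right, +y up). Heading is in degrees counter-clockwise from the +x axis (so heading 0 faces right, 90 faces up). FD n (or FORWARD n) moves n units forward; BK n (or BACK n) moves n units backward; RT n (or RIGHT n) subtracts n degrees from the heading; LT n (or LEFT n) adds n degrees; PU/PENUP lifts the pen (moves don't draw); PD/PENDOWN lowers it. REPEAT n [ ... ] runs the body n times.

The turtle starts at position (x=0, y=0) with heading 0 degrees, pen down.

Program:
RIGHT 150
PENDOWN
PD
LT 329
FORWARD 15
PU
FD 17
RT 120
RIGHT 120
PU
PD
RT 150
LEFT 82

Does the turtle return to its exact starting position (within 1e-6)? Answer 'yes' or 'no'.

Answer: no

Derivation:
Executing turtle program step by step:
Start: pos=(0,0), heading=0, pen down
RT 150: heading 0 -> 210
PD: pen down
PD: pen down
LT 329: heading 210 -> 179
FD 15: (0,0) -> (-14.998,0.262) [heading=179, draw]
PU: pen up
FD 17: (-14.998,0.262) -> (-31.995,0.558) [heading=179, move]
RT 120: heading 179 -> 59
RT 120: heading 59 -> 299
PU: pen up
PD: pen down
RT 150: heading 299 -> 149
LT 82: heading 149 -> 231
Final: pos=(-31.995,0.558), heading=231, 1 segment(s) drawn

Start position: (0, 0)
Final position: (-31.995, 0.558)
Distance = 32; >= 1e-6 -> NOT closed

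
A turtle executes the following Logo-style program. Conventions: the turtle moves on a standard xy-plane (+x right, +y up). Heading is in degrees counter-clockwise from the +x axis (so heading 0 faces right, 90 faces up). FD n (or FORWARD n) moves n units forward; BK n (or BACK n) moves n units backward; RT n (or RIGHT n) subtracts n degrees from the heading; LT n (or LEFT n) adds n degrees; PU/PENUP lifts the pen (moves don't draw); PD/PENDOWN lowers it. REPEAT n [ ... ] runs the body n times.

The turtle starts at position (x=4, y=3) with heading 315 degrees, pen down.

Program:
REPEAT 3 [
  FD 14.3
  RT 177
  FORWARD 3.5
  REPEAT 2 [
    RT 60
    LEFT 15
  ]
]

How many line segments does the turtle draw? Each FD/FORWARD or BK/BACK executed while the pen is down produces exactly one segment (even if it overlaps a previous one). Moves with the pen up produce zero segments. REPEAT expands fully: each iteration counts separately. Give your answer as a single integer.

Executing turtle program step by step:
Start: pos=(4,3), heading=315, pen down
REPEAT 3 [
  -- iteration 1/3 --
  FD 14.3: (4,3) -> (14.112,-7.112) [heading=315, draw]
  RT 177: heading 315 -> 138
  FD 3.5: (14.112,-7.112) -> (11.511,-4.77) [heading=138, draw]
  REPEAT 2 [
    -- iteration 1/2 --
    RT 60: heading 138 -> 78
    LT 15: heading 78 -> 93
    -- iteration 2/2 --
    RT 60: heading 93 -> 33
    LT 15: heading 33 -> 48
  ]
  -- iteration 2/3 --
  FD 14.3: (11.511,-4.77) -> (21.079,5.857) [heading=48, draw]
  RT 177: heading 48 -> 231
  FD 3.5: (21.079,5.857) -> (18.877,3.137) [heading=231, draw]
  REPEAT 2 [
    -- iteration 1/2 --
    RT 60: heading 231 -> 171
    LT 15: heading 171 -> 186
    -- iteration 2/2 --
    RT 60: heading 186 -> 126
    LT 15: heading 126 -> 141
  ]
  -- iteration 3/3 --
  FD 14.3: (18.877,3.137) -> (7.763,12.137) [heading=141, draw]
  RT 177: heading 141 -> 324
  FD 3.5: (7.763,12.137) -> (10.595,10.079) [heading=324, draw]
  REPEAT 2 [
    -- iteration 1/2 --
    RT 60: heading 324 -> 264
    LT 15: heading 264 -> 279
    -- iteration 2/2 --
    RT 60: heading 279 -> 219
    LT 15: heading 219 -> 234
  ]
]
Final: pos=(10.595,10.079), heading=234, 6 segment(s) drawn
Segments drawn: 6

Answer: 6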